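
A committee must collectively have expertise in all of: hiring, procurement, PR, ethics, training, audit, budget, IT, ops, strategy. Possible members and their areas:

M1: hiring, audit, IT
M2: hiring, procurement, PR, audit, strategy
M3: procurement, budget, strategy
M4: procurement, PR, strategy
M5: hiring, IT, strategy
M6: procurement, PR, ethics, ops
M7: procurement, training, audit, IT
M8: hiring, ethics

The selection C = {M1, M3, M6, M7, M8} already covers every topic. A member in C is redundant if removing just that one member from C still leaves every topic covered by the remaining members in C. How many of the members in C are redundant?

2

Drop M1: the rest still cover every topic — redundant.
Drop M3: budget, strategy uncovered — not redundant.
Drop M6: PR, ops uncovered — not redundant.
Drop M7: training uncovered — not redundant.
Drop M8: the rest still cover every topic — redundant.
2 redundant: M1, M8.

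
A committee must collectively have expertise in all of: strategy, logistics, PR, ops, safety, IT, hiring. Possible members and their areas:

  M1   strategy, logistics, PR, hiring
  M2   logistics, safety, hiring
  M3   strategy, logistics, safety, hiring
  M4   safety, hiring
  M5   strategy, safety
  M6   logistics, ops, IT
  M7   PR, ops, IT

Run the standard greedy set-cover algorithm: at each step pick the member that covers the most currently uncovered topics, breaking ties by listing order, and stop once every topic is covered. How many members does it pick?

3

Pick 1: M1 covers 4 new topics (strategy, logistics, PR, hiring).
Pick 2: M6 covers 2 new topics (ops, IT).
Pick 3: M2 covers 1 new topics (safety).
Greedy uses 3 members. (The true minimum is 2.)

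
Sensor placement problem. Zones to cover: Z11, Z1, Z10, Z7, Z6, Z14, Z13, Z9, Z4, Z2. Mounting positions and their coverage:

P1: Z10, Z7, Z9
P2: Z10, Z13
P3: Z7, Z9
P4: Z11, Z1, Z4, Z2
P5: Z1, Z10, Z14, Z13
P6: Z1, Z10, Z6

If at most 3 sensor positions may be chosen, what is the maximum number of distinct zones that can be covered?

9

Choosing P1, P4, P5 covers {Z11, Z1, Z10, Z7, Z14, Z13, Z9, Z4, Z2} — 9 zones.
No choice of 3 sensor positions does better; here Z6 is left uncovered.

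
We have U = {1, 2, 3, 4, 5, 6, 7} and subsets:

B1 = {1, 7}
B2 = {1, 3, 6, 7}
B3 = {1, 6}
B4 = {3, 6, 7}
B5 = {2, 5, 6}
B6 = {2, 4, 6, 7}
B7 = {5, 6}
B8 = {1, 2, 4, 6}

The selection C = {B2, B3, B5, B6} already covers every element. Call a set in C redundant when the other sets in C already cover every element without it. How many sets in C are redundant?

1

Drop B2: 3 uncovered — not redundant.
Drop B3: the rest still cover every element — redundant.
Drop B5: 5 uncovered — not redundant.
Drop B6: 4 uncovered — not redundant.
1 redundant: B3.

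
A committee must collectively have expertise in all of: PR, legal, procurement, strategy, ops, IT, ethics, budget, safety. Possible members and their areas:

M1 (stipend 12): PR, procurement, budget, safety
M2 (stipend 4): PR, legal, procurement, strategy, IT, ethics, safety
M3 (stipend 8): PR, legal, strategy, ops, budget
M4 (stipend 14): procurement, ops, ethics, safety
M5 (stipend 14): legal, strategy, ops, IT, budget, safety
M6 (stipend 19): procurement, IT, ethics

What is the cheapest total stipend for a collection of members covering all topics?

M2, M3 cover every topic at stipend 4 + 8 = 12.
Any cover uses at least 2 members; among all covering selections none totals below 12.

12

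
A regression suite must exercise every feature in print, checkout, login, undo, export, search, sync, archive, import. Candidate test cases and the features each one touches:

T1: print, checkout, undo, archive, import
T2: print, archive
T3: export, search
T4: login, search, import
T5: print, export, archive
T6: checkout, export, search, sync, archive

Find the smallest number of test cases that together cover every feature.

3

T1, T4, T6 together cover {print, checkout, login, undo, export, search, sync, archive, import} — every feature.
No 2 of the 6 test cases cover everything (all 15 pairs fall short), so 3 is minimum.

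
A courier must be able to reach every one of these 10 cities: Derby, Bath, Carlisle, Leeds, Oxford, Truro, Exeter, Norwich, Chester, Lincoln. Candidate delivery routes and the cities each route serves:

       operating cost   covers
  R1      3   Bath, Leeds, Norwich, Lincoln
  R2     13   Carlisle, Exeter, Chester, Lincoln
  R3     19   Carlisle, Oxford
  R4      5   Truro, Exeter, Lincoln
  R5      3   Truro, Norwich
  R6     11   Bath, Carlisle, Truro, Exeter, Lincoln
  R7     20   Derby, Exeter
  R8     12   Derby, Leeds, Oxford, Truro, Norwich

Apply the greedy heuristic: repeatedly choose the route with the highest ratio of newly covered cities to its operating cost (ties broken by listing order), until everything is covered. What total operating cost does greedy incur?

Pick 1: R1 adds 4 new (Bath, Leeds, Norwich, Lincoln) at operating cost 3 (ratio 4/3).
Pick 2: R4 adds 2 new (Truro, Exeter) at operating cost 5 (ratio 2/5).
Pick 3: R8 adds 2 new (Derby, Oxford) at operating cost 12 (ratio 2/12).
Pick 4: R2 adds 2 new (Carlisle, Chester) at operating cost 13 (ratio 2/13).
Greedy total operating cost: 3 + 5 + 12 + 13 = 33. (The true optimum is 28, so greedy overshoots here.)

33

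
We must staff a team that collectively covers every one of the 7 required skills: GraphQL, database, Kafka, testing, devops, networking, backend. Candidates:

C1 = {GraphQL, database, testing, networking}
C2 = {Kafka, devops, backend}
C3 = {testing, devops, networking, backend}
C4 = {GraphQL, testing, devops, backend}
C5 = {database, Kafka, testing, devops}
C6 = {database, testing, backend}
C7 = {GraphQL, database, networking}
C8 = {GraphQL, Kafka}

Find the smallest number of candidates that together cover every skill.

2

C1, C2 together cover {GraphQL, database, Kafka, testing, devops, networking, backend} — every skill.
No single candidate contains all 7 skills, so 2 is optimal.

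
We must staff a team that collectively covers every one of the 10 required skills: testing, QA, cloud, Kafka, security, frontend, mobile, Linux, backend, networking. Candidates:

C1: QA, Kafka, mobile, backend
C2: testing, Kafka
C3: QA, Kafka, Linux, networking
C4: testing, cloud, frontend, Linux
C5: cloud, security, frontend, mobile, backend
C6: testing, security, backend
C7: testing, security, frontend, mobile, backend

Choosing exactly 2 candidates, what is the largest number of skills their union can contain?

Choosing C3, C5 covers {QA, cloud, Kafka, security, frontend, mobile, Linux, backend, networking} — 9 skills.
No choice of 2 candidates does better; here testing is left uncovered.

9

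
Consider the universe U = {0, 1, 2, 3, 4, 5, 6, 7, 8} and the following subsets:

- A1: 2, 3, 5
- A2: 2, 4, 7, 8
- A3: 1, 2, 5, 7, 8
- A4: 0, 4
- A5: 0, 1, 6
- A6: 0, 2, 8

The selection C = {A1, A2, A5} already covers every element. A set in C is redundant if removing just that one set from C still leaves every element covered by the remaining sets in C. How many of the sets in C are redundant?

0

Drop A1: 3, 5 uncovered — not redundant.
Drop A2: 4, 7, 8 uncovered — not redundant.
Drop A5: 0, 1, 6 uncovered — not redundant.
None of the sets in C is redundant.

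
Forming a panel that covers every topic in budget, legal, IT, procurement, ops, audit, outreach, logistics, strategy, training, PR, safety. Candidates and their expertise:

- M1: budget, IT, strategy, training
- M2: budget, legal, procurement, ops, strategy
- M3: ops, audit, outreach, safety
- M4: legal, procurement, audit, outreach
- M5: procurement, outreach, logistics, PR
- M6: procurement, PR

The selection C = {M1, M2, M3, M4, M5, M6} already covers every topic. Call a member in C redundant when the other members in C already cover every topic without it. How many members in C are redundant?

3

Drop M1: IT, training uncovered — not redundant.
Drop M2: the rest still cover every topic — redundant.
Drop M3: safety uncovered — not redundant.
Drop M4: the rest still cover every topic — redundant.
Drop M5: logistics uncovered — not redundant.
Drop M6: the rest still cover every topic — redundant.
3 redundant: M2, M4, M6.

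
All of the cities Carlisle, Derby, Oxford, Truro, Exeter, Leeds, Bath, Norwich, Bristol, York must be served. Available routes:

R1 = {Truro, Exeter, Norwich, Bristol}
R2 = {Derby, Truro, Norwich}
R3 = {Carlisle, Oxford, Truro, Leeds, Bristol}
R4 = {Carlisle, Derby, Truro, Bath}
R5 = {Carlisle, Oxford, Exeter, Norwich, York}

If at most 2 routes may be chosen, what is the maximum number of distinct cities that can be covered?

Choosing R3, R5 covers {Carlisle, Oxford, Truro, Exeter, Leeds, Norwich, Bristol, York} — 8 cities.
No choice of 2 routes does better; here Derby, Bath are left uncovered.

8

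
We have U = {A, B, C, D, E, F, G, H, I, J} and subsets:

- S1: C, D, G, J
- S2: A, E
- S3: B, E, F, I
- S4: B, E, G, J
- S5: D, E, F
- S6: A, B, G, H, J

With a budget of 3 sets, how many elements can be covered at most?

Choosing S1, S3, S6 covers {A, B, C, D, E, F, G, H, I, J} — 10 elements.
That is all 10 elements.

10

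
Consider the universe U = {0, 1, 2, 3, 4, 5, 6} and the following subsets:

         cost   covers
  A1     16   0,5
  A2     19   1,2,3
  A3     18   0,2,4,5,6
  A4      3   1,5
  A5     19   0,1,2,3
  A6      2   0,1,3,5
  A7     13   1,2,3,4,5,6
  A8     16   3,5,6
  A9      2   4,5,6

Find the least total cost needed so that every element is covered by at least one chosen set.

A6, A7 cover every element at cost 2 + 13 = 15.
Any cover uses at least 2 sets; among all covering selections none totals below 15.
Greedy by coverage-per-cost would pick A6, A9, A7 for 17 — worse than the optimum 15.

15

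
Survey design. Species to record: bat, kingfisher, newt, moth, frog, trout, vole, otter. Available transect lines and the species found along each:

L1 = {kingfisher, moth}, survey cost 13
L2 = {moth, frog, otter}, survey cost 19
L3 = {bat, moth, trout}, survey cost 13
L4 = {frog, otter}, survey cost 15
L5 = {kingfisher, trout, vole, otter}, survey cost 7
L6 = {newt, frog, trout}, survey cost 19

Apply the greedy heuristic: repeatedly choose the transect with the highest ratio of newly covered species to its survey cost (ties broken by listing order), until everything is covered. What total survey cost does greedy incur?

39

Pick 1: L5 adds 4 new (kingfisher, trout, vole, otter) at survey cost 7 (ratio 4/7).
Pick 2: L3 adds 2 new (bat, moth) at survey cost 13 (ratio 2/13).
Pick 3: L6 adds 2 new (newt, frog) at survey cost 19 (ratio 2/19).
Greedy total survey cost: 7 + 13 + 19 = 39.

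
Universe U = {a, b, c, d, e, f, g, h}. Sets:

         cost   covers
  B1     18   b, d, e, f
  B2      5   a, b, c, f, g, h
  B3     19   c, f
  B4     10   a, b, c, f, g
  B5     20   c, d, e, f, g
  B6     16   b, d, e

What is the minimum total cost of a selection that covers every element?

B2, B6 cover every element at cost 5 + 16 = 21.
Any cover uses at least 2 sets; among all covering selections none totals below 21.

21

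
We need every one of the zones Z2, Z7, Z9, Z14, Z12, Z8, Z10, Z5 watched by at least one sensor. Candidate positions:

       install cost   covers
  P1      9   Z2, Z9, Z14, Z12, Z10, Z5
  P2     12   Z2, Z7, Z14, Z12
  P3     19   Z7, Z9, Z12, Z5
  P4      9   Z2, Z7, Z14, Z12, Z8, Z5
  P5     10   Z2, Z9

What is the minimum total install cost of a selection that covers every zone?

18

P1, P4 cover every zone at install cost 9 + 9 = 18.
Any cover uses at least 2 sensor positions; among all covering selections none totals below 18.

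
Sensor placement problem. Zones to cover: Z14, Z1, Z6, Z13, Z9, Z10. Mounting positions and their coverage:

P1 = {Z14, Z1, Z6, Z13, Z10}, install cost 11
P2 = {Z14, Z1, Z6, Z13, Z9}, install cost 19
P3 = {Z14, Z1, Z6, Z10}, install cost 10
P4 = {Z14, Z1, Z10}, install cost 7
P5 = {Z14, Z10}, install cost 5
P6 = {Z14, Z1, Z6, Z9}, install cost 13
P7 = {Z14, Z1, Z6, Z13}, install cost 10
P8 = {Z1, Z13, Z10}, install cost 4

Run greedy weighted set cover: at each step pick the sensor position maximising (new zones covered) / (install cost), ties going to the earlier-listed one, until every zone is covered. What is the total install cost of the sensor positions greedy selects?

17

Pick 1: P8 adds 3 new (Z1, Z13, Z10) at install cost 4 (ratio 3/4).
Pick 2: P6 adds 3 new (Z14, Z6, Z9) at install cost 13 (ratio 3/13).
Greedy total install cost: 4 + 13 = 17.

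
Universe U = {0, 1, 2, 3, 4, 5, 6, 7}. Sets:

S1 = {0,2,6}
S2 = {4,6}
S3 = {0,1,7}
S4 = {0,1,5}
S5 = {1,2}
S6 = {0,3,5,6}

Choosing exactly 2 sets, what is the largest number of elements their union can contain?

6

Choosing S3, S6 covers {0, 1, 3, 5, 6, 7} — 6 elements.
No choice of 2 sets does better; here 2, 4 are left uncovered.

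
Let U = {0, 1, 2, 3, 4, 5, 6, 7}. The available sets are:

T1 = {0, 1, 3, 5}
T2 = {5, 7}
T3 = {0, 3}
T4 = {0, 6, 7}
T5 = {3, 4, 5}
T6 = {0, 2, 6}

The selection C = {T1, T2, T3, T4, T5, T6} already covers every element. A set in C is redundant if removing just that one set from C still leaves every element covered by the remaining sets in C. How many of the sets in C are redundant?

3

Drop T1: 1 uncovered — not redundant.
Drop T2: the rest still cover every element — redundant.
Drop T3: the rest still cover every element — redundant.
Drop T4: the rest still cover every element — redundant.
Drop T5: 4 uncovered — not redundant.
Drop T6: 2 uncovered — not redundant.
3 redundant: T2, T3, T4.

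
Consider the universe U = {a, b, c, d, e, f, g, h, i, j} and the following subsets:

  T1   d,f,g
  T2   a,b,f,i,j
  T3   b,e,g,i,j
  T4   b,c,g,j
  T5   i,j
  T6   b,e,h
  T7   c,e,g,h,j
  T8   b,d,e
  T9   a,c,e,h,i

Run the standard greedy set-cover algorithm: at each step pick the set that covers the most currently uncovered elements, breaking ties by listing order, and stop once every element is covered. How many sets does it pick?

3

Pick 1: T2 covers 5 new elements (a, b, f, i, j).
Pick 2: T7 covers 4 new elements (c, e, g, h).
Pick 3: T1 covers 1 new elements (d).
Greedy uses 3 sets.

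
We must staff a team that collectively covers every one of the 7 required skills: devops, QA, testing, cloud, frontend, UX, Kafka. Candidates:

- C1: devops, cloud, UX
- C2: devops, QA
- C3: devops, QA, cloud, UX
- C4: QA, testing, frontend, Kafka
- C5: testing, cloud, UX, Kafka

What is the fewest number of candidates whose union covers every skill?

C1, C4 together cover {devops, QA, testing, cloud, frontend, UX, Kafka} — every skill.
No single candidate contains all 7 skills, so 2 is optimal.

2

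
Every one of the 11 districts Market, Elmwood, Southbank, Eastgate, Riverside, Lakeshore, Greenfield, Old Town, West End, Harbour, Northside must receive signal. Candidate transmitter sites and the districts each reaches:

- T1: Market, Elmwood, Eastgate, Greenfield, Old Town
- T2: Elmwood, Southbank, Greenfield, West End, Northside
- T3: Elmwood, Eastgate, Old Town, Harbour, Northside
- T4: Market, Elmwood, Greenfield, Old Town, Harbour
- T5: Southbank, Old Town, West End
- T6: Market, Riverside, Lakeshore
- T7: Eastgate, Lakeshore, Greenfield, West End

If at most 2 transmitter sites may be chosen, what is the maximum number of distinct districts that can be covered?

Choosing T1, T2 covers {Market, Elmwood, Southbank, Eastgate, Greenfield, Old Town, West End, Northside} — 8 districts.
No choice of 2 transmitter sites does better; here Riverside, Lakeshore, Harbour are left uncovered.

8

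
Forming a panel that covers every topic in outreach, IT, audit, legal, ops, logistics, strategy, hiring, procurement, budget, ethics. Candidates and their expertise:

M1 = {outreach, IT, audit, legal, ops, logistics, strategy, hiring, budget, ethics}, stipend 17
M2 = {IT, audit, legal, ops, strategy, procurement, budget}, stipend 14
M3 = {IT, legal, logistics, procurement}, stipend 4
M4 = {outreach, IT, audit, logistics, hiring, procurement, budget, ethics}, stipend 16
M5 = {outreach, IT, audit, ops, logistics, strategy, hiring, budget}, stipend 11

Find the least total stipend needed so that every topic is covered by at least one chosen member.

M1, M3 cover every topic at stipend 17 + 4 = 21.
Any cover uses at least 2 members; among all covering selections none totals below 21.
Greedy by coverage-per-stipend would pick M3, M5, M4 for 31 — worse than the optimum 21.

21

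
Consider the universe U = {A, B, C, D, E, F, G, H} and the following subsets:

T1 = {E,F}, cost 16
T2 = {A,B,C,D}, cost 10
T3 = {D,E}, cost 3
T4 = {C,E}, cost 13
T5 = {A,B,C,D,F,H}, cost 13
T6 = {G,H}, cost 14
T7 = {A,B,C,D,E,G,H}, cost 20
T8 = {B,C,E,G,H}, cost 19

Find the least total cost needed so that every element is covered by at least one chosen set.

30

T3, T5, T6 cover every element at cost 3 + 13 + 14 = 30.
Any cover uses at least 2 sets; among all covering selections none totals below 30.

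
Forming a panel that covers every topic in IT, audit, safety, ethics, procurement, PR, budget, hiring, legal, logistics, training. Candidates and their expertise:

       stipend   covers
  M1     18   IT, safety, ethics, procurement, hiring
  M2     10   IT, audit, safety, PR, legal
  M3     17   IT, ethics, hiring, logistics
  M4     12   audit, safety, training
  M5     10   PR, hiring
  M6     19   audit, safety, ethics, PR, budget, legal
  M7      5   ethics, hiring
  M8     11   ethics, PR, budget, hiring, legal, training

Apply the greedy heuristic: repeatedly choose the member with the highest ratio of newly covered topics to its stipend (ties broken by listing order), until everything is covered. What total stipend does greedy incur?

Pick 1: M8 adds 6 new (ethics, PR, budget, hiring, legal, training) at stipend 11 (ratio 6/11).
Pick 2: M2 adds 3 new (IT, audit, safety) at stipend 10 (ratio 3/10).
Pick 3: M3 adds 1 new (logistics) at stipend 17 (ratio 1/17).
Pick 4: M1 adds 1 new (procurement) at stipend 18 (ratio 1/18).
Greedy total stipend: 11 + 10 + 17 + 18 = 56.

56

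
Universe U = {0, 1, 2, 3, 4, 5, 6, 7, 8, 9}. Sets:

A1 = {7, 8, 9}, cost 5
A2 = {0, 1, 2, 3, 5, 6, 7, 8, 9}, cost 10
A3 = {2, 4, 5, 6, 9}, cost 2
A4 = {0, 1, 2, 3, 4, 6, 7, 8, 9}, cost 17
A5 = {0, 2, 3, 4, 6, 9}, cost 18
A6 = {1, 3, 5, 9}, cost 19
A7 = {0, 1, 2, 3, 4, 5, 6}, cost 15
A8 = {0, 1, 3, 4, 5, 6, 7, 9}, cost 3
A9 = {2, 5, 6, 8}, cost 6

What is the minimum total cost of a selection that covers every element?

9

A8, A9 cover every element at cost 3 + 6 = 9.
Any cover uses at least 2 sets; among all covering selections none totals below 9.
Greedy by coverage-per-cost would pick A8, A3, A1 for 10 — worse than the optimum 9.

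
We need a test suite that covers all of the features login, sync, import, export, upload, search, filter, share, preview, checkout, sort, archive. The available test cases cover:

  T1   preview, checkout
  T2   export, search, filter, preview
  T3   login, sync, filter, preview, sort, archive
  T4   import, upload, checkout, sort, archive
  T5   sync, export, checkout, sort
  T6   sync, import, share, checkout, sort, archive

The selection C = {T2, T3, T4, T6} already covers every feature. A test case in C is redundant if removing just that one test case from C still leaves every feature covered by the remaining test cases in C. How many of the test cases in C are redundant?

Drop T2: export, search uncovered — not redundant.
Drop T3: login uncovered — not redundant.
Drop T4: upload uncovered — not redundant.
Drop T6: share uncovered — not redundant.
None of the test cases in C is redundant.

0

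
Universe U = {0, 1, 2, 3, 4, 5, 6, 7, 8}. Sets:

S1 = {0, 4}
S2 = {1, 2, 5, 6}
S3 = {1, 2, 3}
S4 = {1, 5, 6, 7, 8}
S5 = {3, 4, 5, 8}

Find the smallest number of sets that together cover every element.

S1, S3, S4 together cover {0, 1, 2, 3, 4, 5, 6, 7, 8} — every element.
No 2 of the 5 sets cover everything (all 10 pairs fall short), so 3 is minimum.

3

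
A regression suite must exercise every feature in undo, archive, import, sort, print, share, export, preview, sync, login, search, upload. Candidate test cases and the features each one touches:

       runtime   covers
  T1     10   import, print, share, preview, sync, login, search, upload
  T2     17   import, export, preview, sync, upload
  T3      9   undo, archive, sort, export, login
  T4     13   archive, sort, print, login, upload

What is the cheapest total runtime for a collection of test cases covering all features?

T1, T3 cover every feature at runtime 10 + 9 = 19.
Any cover uses at least 2 test cases; among all covering selections none totals below 19.

19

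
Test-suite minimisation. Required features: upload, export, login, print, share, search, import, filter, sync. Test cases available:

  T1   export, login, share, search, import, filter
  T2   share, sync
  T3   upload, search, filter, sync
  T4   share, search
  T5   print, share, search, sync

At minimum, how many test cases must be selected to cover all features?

T1, T3, T5 together cover {upload, export, login, print, share, search, import, filter, sync} — every feature.
No 2 of the 5 test cases cover everything (all 10 pairs fall short), so 3 is minimum.

3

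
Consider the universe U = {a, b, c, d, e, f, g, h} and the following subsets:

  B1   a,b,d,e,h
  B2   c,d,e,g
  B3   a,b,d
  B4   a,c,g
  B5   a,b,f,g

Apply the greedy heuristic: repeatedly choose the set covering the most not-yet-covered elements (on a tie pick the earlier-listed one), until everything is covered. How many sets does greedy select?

3

Pick 1: B1 covers 5 new elements (a, b, d, e, h).
Pick 2: B2 covers 2 new elements (c, g).
Pick 3: B5 covers 1 new elements (f).
Greedy uses 3 sets.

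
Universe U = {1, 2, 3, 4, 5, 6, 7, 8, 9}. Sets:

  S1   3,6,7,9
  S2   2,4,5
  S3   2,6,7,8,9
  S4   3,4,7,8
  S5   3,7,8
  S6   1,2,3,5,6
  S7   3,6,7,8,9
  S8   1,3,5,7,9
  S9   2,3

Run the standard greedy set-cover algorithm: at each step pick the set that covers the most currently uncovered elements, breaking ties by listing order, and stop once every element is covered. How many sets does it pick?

Pick 1: S3 covers 5 new elements (2, 6, 7, 8, 9).
Pick 2: S6 covers 3 new elements (1, 3, 5).
Pick 3: S2 covers 1 new elements (4).
Greedy uses 3 sets.

3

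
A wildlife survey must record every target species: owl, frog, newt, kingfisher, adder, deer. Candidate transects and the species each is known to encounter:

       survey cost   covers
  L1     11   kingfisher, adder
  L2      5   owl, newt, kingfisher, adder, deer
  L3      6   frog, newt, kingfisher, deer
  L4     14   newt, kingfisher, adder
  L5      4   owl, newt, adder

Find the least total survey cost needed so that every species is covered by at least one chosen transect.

10

L3, L5 cover every species at survey cost 6 + 4 = 10.
Any cover uses at least 2 transects; among all covering selections none totals below 10.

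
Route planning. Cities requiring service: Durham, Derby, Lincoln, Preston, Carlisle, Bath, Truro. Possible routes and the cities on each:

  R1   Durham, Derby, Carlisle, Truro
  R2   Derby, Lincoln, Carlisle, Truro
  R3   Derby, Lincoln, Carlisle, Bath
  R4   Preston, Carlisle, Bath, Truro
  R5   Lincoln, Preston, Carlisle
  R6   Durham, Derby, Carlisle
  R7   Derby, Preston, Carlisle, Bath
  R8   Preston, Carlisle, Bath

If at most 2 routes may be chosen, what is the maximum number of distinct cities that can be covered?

6

Choosing R1, R3 covers {Durham, Derby, Lincoln, Carlisle, Bath, Truro} — 6 cities.
No choice of 2 routes does better; here Preston is left uncovered.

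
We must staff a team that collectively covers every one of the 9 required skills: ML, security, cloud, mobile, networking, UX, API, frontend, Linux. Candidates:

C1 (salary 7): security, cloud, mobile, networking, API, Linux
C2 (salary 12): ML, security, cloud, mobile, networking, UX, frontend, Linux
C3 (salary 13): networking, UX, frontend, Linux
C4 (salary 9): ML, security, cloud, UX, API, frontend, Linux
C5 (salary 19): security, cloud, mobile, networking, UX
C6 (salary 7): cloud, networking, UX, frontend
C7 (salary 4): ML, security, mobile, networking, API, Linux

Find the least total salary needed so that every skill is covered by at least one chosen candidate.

C6, C7 cover every skill at salary 7 + 4 = 11.
Any cover uses at least 2 candidates; among all covering selections none totals below 11.

11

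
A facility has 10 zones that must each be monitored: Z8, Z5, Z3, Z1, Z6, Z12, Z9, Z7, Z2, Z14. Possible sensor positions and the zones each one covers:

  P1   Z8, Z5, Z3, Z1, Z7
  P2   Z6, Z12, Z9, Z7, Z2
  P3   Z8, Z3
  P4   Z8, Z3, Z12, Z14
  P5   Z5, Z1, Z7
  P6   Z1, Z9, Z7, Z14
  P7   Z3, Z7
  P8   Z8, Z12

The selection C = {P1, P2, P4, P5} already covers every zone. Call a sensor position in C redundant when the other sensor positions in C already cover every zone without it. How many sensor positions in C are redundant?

Drop P1: the rest still cover every zone — redundant.
Drop P2: Z6, Z9, Z2 uncovered — not redundant.
Drop P4: Z14 uncovered — not redundant.
Drop P5: the rest still cover every zone — redundant.
2 redundant: P1, P5.

2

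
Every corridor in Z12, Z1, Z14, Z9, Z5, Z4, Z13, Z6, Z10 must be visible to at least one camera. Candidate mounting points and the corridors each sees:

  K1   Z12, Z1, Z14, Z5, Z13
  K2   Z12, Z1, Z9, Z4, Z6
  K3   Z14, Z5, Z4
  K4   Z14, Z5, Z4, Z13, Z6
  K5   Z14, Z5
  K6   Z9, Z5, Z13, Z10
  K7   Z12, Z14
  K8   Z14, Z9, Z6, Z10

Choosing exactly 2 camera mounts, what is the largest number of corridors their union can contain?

8

Choosing K1, K2 covers {Z12, Z1, Z14, Z9, Z5, Z4, Z13, Z6} — 8 corridors.
No choice of 2 camera mounts does better; here Z10 is left uncovered.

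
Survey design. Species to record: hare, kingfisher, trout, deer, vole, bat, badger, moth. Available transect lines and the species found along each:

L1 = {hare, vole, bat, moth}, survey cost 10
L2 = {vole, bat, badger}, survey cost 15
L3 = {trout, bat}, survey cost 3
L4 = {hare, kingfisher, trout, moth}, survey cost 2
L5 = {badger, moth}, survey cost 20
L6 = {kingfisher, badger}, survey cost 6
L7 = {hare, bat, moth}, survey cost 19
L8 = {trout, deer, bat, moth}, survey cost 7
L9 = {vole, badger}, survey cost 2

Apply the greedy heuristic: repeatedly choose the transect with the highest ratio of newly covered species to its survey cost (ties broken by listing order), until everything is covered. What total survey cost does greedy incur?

14

Pick 1: L4 adds 4 new (hare, kingfisher, trout, moth) at survey cost 2 (ratio 4/2).
Pick 2: L9 adds 2 new (vole, badger) at survey cost 2 (ratio 2/2).
Pick 3: L3 adds 1 new (bat) at survey cost 3 (ratio 1/3).
Pick 4: L8 adds 1 new (deer) at survey cost 7 (ratio 1/7).
Greedy total survey cost: 2 + 2 + 3 + 7 = 14. (The true optimum is 11, so greedy overshoots here.)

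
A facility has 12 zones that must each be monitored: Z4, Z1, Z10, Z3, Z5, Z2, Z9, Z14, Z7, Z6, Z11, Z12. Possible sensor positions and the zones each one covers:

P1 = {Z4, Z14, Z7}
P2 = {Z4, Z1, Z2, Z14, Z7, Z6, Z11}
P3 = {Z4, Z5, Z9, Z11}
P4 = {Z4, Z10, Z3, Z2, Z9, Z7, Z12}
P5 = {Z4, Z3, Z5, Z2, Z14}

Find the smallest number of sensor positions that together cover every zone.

P2, P3, P4 together cover {Z4, Z1, Z10, Z3, Z5, Z2, Z9, Z14, Z7, Z6, Z11, Z12} — every zone.
No 2 of the 5 sensor positions cover everything (all 10 pairs fall short), so 3 is minimum.

3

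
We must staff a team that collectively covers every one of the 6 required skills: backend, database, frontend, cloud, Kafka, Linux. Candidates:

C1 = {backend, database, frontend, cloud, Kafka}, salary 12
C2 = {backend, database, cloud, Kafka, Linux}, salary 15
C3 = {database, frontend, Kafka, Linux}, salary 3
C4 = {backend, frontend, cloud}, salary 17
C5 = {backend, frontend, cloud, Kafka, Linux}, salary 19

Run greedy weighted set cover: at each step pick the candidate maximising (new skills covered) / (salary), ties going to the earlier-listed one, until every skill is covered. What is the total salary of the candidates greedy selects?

15

Pick 1: C3 adds 4 new (database, frontend, Kafka, Linux) at salary 3 (ratio 4/3).
Pick 2: C1 adds 2 new (backend, cloud) at salary 12 (ratio 2/12).
Greedy total salary: 3 + 12 = 15.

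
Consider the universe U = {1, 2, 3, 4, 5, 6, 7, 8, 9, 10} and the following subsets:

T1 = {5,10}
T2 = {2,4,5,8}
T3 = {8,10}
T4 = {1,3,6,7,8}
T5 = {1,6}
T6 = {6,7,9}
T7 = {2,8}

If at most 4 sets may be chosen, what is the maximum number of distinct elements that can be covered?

10

Choosing T1, T2, T4, T6 covers {1, 2, 3, 4, 5, 6, 7, 8, 9, 10} — 10 elements.
That is all 10 elements.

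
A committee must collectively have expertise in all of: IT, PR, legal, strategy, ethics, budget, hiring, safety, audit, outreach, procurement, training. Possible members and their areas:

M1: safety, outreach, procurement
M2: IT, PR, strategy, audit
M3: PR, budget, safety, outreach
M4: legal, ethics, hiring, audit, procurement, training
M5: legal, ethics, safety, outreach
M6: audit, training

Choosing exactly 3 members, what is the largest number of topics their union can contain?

Choosing M2, M3, M4 covers {IT, PR, legal, strategy, ethics, budget, hiring, safety, audit, outreach, procurement, training} — 12 topics.
That is all 12 topics.

12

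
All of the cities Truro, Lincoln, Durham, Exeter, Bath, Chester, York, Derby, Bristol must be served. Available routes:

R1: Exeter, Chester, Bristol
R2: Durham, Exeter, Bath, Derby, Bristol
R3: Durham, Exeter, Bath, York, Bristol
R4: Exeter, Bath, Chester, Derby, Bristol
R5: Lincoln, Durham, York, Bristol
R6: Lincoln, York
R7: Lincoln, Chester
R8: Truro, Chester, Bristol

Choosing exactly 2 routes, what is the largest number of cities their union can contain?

Choosing R4, R5 covers {Lincoln, Durham, Exeter, Bath, Chester, York, Derby, Bristol} — 8 cities.
No choice of 2 routes does better; here Truro is left uncovered.

8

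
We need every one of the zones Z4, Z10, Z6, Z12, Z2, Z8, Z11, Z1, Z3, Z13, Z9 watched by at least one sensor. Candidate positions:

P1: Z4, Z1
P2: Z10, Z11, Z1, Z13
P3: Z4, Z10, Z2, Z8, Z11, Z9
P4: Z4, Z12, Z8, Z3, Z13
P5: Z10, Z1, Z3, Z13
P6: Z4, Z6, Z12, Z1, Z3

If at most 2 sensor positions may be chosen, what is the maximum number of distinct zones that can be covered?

Choosing P3, P6 covers {Z4, Z10, Z6, Z12, Z2, Z8, Z11, Z1, Z3, Z9} — 10 zones.
No choice of 2 sensor positions does better; here Z13 is left uncovered.

10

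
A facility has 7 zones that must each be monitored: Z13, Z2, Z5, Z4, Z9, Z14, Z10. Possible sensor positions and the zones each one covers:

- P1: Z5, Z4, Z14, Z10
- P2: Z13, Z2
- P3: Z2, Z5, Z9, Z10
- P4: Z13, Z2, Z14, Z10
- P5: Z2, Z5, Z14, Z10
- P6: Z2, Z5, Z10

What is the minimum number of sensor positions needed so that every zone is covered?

P1, P2, P3 together cover {Z13, Z2, Z5, Z4, Z9, Z14, Z10} — every zone.
No 2 of the 6 sensor positions cover everything (all 15 pairs fall short), so 3 is minimum.

3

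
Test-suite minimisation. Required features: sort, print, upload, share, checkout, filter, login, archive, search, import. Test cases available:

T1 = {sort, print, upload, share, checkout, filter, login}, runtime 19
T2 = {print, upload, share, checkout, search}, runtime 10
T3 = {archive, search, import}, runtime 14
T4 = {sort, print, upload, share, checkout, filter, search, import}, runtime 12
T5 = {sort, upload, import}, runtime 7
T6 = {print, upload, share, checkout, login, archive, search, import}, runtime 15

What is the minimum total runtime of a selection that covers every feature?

T4, T6 cover every feature at runtime 12 + 15 = 27.
Any cover uses at least 2 test cases; among all covering selections none totals below 27.

27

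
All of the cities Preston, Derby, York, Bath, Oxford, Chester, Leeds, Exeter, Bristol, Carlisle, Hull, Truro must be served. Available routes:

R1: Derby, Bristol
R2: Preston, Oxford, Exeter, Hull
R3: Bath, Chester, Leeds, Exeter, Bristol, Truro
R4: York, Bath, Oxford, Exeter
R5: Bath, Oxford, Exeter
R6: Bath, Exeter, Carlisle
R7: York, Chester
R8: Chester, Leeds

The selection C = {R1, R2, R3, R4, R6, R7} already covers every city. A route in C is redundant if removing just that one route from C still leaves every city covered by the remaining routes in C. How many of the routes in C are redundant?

Drop R1: Derby uncovered — not redundant.
Drop R2: Preston, Hull uncovered — not redundant.
Drop R3: Leeds, Truro uncovered — not redundant.
Drop R4: the rest still cover every city — redundant.
Drop R6: Carlisle uncovered — not redundant.
Drop R7: the rest still cover every city — redundant.
2 redundant: R4, R7.

2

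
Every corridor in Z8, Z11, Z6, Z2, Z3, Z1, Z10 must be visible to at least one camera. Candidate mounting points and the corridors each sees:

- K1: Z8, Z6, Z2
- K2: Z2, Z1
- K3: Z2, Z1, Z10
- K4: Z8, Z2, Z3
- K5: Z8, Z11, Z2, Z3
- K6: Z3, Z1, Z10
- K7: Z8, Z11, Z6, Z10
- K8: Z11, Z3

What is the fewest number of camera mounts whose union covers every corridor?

3

K1, K3, K5 together cover {Z8, Z11, Z6, Z2, Z3, Z1, Z10} — every corridor.
No 2 of the 8 camera mounts cover everything (all 28 pairs fall short), so 3 is minimum.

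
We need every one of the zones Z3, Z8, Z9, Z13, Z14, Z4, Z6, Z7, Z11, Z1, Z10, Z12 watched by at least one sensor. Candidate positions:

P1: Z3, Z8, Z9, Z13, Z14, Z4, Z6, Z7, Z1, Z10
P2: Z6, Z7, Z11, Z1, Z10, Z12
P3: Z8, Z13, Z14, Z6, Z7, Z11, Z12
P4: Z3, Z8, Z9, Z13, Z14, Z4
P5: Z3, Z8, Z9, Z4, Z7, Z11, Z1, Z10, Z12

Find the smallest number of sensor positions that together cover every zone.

2

P1, P2 together cover {Z3, Z8, Z9, Z13, Z14, Z4, Z6, Z7, Z11, Z1, Z10, Z12} — every zone.
No single sensor position contains all 12 zones, so 2 is optimal.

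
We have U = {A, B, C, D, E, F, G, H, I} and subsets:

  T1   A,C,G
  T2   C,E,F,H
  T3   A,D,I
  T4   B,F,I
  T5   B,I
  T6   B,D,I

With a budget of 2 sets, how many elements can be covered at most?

Choosing T2, T3 covers {A, C, D, E, F, H, I} — 7 elements.
No choice of 2 sets does better; here B, G are left uncovered.

7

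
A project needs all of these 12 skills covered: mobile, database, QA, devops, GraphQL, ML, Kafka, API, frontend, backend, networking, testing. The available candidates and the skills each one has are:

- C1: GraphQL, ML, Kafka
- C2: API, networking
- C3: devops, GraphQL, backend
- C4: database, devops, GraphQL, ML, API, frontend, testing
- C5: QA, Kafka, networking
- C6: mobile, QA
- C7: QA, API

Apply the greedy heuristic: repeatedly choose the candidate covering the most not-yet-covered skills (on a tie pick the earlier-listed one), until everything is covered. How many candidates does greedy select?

Pick 1: C4 covers 7 new skills (database, devops, GraphQL, ML, API, frontend, testing).
Pick 2: C5 covers 3 new skills (QA, Kafka, networking).
Pick 3: C3 covers 1 new skills (backend).
Pick 4: C6 covers 1 new skills (mobile).
Greedy uses 4 candidates.

4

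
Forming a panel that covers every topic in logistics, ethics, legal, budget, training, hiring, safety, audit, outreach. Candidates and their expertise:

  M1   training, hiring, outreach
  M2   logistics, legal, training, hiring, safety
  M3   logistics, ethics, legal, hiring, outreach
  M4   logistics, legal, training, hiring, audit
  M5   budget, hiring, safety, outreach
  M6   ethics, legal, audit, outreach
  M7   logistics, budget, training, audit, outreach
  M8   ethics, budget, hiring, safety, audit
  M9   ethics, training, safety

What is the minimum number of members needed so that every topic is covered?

M1, M2, M8 together cover {logistics, ethics, legal, budget, training, hiring, safety, audit, outreach} — every topic.
No 2 of the 9 members cover everything (all 36 pairs fall short), so 3 is minimum.

3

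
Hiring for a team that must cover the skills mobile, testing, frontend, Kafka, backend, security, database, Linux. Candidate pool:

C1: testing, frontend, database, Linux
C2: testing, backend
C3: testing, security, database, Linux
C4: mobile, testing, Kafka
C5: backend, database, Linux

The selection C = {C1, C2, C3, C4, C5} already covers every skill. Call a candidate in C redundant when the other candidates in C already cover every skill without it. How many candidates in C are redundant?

2

Drop C1: frontend uncovered — not redundant.
Drop C2: the rest still cover every skill — redundant.
Drop C3: security uncovered — not redundant.
Drop C4: mobile, Kafka uncovered — not redundant.
Drop C5: the rest still cover every skill — redundant.
2 redundant: C2, C5.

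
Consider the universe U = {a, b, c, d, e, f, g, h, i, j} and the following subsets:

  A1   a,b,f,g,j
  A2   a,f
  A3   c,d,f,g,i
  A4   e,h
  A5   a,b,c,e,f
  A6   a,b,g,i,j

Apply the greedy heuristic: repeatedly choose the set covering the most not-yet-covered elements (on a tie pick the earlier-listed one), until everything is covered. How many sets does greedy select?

Pick 1: A1 covers 5 new elements (a, b, f, g, j).
Pick 2: A3 covers 3 new elements (c, d, i).
Pick 3: A4 covers 2 new elements (e, h).
Greedy uses 3 sets.

3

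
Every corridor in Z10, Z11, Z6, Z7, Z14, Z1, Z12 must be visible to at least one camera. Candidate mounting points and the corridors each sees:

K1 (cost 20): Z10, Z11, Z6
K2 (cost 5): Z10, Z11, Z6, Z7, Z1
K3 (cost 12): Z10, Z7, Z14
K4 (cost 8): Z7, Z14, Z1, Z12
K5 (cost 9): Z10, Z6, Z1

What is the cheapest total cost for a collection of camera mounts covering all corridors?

13

K2, K4 cover every corridor at cost 5 + 8 = 13.
Any cover uses at least 2 camera mounts; among all covering selections none totals below 13.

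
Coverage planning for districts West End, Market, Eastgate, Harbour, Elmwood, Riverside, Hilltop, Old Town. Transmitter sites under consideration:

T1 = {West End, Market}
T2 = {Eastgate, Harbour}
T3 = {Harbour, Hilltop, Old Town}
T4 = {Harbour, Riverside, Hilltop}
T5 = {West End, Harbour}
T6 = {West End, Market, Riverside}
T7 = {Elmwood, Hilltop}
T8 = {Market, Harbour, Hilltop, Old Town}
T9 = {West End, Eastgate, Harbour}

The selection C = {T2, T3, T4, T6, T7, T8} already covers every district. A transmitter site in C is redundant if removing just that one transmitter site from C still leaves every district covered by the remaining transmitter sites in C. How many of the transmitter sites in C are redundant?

3

Drop T2: Eastgate uncovered — not redundant.
Drop T3: the rest still cover every district — redundant.
Drop T4: the rest still cover every district — redundant.
Drop T6: West End uncovered — not redundant.
Drop T7: Elmwood uncovered — not redundant.
Drop T8: the rest still cover every district — redundant.
3 redundant: T3, T4, T8.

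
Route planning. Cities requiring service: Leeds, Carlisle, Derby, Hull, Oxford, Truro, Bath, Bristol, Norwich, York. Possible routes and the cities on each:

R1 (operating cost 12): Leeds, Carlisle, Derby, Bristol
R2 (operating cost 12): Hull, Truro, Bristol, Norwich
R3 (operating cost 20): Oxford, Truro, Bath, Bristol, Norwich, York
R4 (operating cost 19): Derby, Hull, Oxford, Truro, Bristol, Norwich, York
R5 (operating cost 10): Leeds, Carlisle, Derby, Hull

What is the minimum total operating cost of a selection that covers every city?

30

R3, R5 cover every city at operating cost 20 + 10 = 30.
Any cover uses at least 2 routes; among all covering selections none totals below 30.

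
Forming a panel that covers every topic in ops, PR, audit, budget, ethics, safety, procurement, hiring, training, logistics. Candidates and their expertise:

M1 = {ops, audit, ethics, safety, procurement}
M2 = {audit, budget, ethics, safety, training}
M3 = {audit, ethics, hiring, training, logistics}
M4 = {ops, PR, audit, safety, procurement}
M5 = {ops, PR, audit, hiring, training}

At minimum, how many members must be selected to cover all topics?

3

M2, M3, M4 together cover {ops, PR, audit, budget, ethics, safety, procurement, hiring, training, logistics} — every topic.
No 2 of the 5 members cover everything (all 10 pairs fall short), so 3 is minimum.
Greedy (largest uncovered first) would take M1, M3, M2, M4 — 4 members — but 3 suffice.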